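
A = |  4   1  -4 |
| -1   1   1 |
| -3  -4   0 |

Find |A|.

det(A) = -15

Expand along column 3:
  + (-4) · |-1 1; -3 -4| = (-4)·(4 − (-3)) = -28
  − 1 · |4 1; -3 -4| = −1·(-16 − (-3)) = 13
Sum: (-28) + (13) = -15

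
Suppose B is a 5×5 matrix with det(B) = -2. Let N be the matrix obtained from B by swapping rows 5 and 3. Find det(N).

Swapping two rows multiplies the determinant by −1.
det(N) = (-1)·(-2) = 2

2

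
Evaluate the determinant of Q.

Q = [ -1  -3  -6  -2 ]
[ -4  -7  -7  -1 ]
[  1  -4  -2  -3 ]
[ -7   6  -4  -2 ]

747

Expand along row 1:
  + (-1) · M_11   where M_11 = det([-7 -7 -1; -4 -2 -3; 6 -4 -2]) = 210
  − (-3) · M_12   where M_12 = det([-4 -7 -1; 1 -2 -3; -7 -4 -2]) = -111
  + (-6) · M_13   where M_13 = det([-4 -7 -1; 1 -4 -3; -7 6 -2]) = -243
  − (-2) · M_14   where M_14 = det([-4 -7 -7; 1 -4 -2; -7 6 -4]) = -84
det = (+1)·(-1)·(210) + (-1)·(-3)·(-111) + (+1)·(-6)·(-243) + (-1)·(-2)·(-84) = 747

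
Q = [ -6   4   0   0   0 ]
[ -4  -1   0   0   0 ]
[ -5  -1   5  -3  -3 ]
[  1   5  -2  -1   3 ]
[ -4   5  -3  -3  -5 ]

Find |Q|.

2596

Q is block lower-triangular with a 2×2 block and a 3×3 block on the diagonal, so its determinant equals the product of the determinants of the diagonal blocks.
det of the 2×2 block = 22
det of the 3×3 block = 118
det = (22)·(118) = 2596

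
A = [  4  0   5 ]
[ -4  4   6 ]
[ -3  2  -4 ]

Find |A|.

|A| = -92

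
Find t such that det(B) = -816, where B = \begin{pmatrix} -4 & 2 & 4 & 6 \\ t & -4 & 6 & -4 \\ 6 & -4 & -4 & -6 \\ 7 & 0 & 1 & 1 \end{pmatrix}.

Expanding along the column containing t, det(B) is linear in t: det(B) = (4)·t + (-784).
Set (4)·t + (-784) = -816  ⇒  (4)·t = -32  ⇒  t = -8.

-8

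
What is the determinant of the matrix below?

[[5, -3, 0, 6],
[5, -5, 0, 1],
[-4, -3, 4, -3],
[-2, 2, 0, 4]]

-176

Expand along column 3 (it has 3 zeros):
  + (4) · M_33   where M_33 = det([5 -3 6; 5 -5 1; -2 2 4]) = -44
det = (+1)·(4)·(-44) = -176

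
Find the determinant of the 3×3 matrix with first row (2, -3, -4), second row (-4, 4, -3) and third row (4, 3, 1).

Expand along column 1:
  + 2 · |4 -3; 3 1| = 2·(4 − (-9)) = 26
  − (-4) · |-3 -4; 3 1| = −(-4)·(-3 − (-12)) = 36
  + 4 · |-3 -4; 4 -3| = 4·(9 − (-16)) = 100
Sum: (26) + (36) + (100) = 162

The determinant is 162.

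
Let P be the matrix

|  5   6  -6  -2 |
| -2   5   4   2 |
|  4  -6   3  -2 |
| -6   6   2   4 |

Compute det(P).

200

Expand along row 1:
  + (5) · M_11   where M_11 = det([5 4 2; -6 3 -2; 6 2 4]) = 68
  − (6) · M_12   where M_12 = det([-2 4 2; 4 3 -2; -6 2 4]) = 4
  + (-6) · M_13   where M_13 = det([-2 5 2; 4 -6 -2; -6 6 4]) = -20
  − (-2) · M_14   where M_14 = det([-2 5 4; 4 -6 3; -6 6 2]) = -118
det = (+1)·(5)·(68) + (-1)·(6)·(4) + (+1)·(-6)·(-20) + (-1)·(-2)·(-118) = 200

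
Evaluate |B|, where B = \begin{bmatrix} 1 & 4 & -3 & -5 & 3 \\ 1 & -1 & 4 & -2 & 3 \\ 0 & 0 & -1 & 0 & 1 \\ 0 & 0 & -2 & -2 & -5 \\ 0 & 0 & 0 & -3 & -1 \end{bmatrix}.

B is block upper-triangular with a 2×2 block and a 3×3 block on the diagonal, so its determinant equals the product of the determinants of the diagonal blocks.
det of the 2×2 block = -5
det of the 3×3 block = 19
det = (-5)·(19) = -95

det(B) = -95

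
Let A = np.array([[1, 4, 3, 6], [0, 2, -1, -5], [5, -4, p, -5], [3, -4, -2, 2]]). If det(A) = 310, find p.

Expanding along the column containing p, det(A) is linear in p: det(A) = (-112)·p + (-586).
Set (-112)·p + (-586) = 310  ⇒  (-112)·p = 896  ⇒  p = -8.

p = -8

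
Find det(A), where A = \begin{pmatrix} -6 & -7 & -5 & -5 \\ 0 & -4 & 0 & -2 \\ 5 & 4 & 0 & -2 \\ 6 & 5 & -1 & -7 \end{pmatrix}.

det(A) = 344

Expand along row 2 (it has 2 zeros):
  + (-4) · M_22   where M_22 = det([-6 -5 -5; 5 0 -2; 6 -1 -7]) = -78
  + (-2) · M_24   where M_24 = det([-6 -7 -5; 5 4 0; 6 5 -1]) = -16
det = (+1)·(-4)·(-78) + (+1)·(-2)·(-16) = 344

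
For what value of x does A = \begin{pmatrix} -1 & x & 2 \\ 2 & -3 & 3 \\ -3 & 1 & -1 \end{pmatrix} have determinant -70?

x = 8

Expanding along the column containing x, det(A) is linear in x: det(A) = (-7)·x + (-14).
Set (-7)·x + (-14) = -70  ⇒  (-7)·x = -56  ⇒  x = 8.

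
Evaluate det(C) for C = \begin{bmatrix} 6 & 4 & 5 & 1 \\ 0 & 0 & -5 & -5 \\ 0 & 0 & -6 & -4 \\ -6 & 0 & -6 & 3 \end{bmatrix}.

-240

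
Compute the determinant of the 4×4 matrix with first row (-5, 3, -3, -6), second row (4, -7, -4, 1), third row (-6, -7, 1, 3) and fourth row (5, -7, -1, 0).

-1882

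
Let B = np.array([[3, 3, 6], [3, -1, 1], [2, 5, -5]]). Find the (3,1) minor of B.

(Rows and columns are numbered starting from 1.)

9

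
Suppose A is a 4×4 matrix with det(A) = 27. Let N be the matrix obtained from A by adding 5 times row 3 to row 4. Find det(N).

Adding a multiple of one row to another leaves the determinant unchanged.
det(N) = (1)·(27) = 27

27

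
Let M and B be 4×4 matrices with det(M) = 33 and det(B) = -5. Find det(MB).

The determinant is -165.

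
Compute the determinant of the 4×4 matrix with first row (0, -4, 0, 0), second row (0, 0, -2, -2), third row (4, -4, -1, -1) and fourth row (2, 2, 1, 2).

Expand along row 1 (it has 3 zeros):
  − (-4) · M_12   where M_12 = det([0 -2 -2; 4 -1 -1; 2 1 2]) = 8
det = (-1)·(-4)·(8) = 32

The determinant is 32.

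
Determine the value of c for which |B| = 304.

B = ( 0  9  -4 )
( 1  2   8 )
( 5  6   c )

Expanding along the row containing c, det(B) is linear in c: det(B) = (-9)·c + (376).
Set (-9)·c + (376) = 304  ⇒  (-9)·c = -72  ⇒  c = 8.

8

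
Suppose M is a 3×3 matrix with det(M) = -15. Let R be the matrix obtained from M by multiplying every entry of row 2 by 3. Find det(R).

Scaling one row by 3 multiplies the determinant by 3.
det(R) = (3)·(-15) = -45

-45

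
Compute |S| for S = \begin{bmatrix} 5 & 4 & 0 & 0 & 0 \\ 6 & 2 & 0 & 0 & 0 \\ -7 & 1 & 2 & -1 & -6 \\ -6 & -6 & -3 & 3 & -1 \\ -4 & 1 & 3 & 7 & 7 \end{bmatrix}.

S is block lower-triangular with a 2×2 block and a 3×3 block on the diagonal, so its determinant equals the product of the determinants of the diagonal blocks.
det of the 2×2 block = -14
det of the 3×3 block = 218
det = (-14)·(218) = -3052

The determinant is -3052.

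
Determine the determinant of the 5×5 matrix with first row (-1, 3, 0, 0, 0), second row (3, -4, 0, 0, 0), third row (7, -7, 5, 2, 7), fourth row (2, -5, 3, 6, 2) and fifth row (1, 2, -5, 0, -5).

-350

The matrix is block lower-triangular with a 2×2 block and a 3×3 block on the diagonal, so its determinant equals the product of the determinants of the diagonal blocks.
det of the 2×2 block = -5
det of the 3×3 block = 70
det = (-5)·(70) = -350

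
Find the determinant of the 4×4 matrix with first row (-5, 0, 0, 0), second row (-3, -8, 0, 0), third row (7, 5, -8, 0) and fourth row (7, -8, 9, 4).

The determinant is -1280.

The matrix is lower triangular, so the determinant is the product of the diagonal entries:
det = (-5) · (-8) · (-8) · (4) = -1280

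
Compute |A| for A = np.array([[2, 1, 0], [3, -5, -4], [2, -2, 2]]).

Expand along row 1:
  + 2 · |-5 -4; -2 2| = 2·(-10 − 8) = -36
  − 1 · |3 -4; 2 2| = −1·(6 − (-8)) = -14
Sum: (-36) + (-14) = -50

-50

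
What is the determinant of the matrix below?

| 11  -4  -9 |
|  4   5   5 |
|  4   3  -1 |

-244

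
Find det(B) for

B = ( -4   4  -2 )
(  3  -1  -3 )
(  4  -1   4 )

-70

Expand along row 1:
  + (-4) · |-1 -3; -1 4| = (-4)·(-4 − 3) = 28
  − 4 · |3 -3; 4 4| = −4·(12 − (-12)) = -96
  + (-2) · |3 -1; 4 -1| = (-2)·(-3 − (-4)) = -2
Sum: (28) + (-96) + (-2) = -70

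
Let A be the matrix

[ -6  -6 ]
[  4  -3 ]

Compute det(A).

|A| = 42

det(A) = (-6)·(-3) − (-6)·4 = 18 − (-24) = 42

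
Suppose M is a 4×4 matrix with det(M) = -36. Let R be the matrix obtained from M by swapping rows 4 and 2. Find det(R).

36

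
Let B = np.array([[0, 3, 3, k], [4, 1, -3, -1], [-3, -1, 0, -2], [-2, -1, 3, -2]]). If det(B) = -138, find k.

Expanding along the column containing k, det(B) is linear in k: det(B) = (6)·k + (-126).
Set (6)·k + (-126) = -138  ⇒  (6)·k = -12  ⇒  k = -2.

-2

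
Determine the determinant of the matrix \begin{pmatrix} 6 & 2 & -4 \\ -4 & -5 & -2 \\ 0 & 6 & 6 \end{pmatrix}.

Expand along column 1:
  + 6 · |-5 -2; 6 6| = 6·(-30 − (-12)) = -108
  − (-4) · |2 -4; 6 6| = −(-4)·(12 − (-24)) = 144
Sum: (-108) + (144) = 36

The determinant is 36.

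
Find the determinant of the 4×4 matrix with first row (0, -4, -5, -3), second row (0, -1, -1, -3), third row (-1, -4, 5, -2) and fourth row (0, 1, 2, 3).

Expand along column 1 (it has 3 zeros):
  + (-1) · M_31   where M_31 = det([-4 -5 -3; -1 -1 -3; 1 2 3]) = -9
det = (+1)·(-1)·(-9) = 9

9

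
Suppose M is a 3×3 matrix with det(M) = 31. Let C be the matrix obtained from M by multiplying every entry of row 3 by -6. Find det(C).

Scaling one row by -6 multiplies the determinant by -6.
det(C) = (-6)·(31) = -186

The determinant is -186.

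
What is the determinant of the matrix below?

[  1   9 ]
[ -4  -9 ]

27

det = 1·(-9) − 9·(-4) = -9 − (-36) = 27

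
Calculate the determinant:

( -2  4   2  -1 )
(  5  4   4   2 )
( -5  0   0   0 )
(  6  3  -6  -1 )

-440

Expand along row 3 (it has 3 zeros):
  + (-5) · M_31   where M_31 = det([4 2 -1; 4 4 2; 3 -6 -1]) = 88
det = (+1)·(-5)·(88) = -440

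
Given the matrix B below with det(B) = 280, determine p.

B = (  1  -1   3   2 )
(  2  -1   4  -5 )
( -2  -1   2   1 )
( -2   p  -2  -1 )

5

Expanding along the row containing p, det(B) is linear in p: det(B) = (62)·p + (-30).
Set (62)·p + (-30) = 280  ⇒  (62)·p = 310  ⇒  p = 5.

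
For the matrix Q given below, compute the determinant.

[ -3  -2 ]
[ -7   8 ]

|Q| = -38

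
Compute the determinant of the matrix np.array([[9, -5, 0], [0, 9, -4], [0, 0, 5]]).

405

The matrix is upper triangular, so the determinant is the product of the diagonal entries:
det = (9) · (9) · (5) = 405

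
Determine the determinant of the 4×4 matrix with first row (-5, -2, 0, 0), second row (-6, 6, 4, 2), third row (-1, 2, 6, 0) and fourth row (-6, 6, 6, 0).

Expand along column 4 (it has 3 zeros):
  + (2) · M_24   where M_24 = det([-5 -2 0; -1 2 6; -6 6 6]) = 180
det = (+1)·(2)·(180) = 360

The determinant is 360.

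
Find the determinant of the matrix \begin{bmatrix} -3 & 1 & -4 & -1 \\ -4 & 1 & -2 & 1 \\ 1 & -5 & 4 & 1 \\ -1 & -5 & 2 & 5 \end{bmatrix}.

Expand along row 1:
  + (-3) · M_11   where M_11 = det([1 -2 1; -5 4 1; -5 2 5]) = -12
  − (1) · M_12   where M_12 = det([-4 -2 1; 1 4 1; -1 2 5]) = -54
  + (-4) · M_13   where M_13 = det([-4 1 1; 1 -5 1; -1 -5 5]) = 64
  − (-1) · M_14   where M_14 = det([-4 1 -2; 1 -5 4; -1 -5 2]) = -26
det = (+1)·(-3)·(-12) + (-1)·(1)·(-54) + (+1)·(-4)·(64) + (-1)·(-1)·(-26) = -192

-192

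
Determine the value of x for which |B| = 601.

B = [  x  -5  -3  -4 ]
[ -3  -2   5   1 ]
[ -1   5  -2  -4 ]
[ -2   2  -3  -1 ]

Expanding along the row containing x, det(B) is linear in x: det(B) = (-6)·x + (649).
Set (-6)·x + (649) = 601  ⇒  (-6)·x = -48  ⇒  x = 8.

x = 8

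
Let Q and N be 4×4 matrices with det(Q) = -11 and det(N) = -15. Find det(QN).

det(QN) = det(Q)·det(N) = (-11)·(-15) = 165

165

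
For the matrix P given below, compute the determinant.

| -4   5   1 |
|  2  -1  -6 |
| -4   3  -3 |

Expand along column 1:
  + (-4) · |-1 -6; 3 -3| = (-4)·(3 − (-18)) = -84
  − 2 · |5 1; 3 -3| = −2·(-15 − 3) = 36
  + (-4) · |5 1; -1 -6| = (-4)·(-30 − (-1)) = 116
Sum: (-84) + (36) + (116) = 68

68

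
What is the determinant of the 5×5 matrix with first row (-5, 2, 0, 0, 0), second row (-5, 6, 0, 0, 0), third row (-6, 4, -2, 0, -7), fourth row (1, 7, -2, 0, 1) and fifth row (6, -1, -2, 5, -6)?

The determinant is -1600.

The matrix is block lower-triangular with a 2×2 block and a 3×3 block on the diagonal, so its determinant equals the product of the determinants of the diagonal blocks.
det of the 2×2 block = -20
det of the 3×3 block = 80
det = (-20)·(80) = -1600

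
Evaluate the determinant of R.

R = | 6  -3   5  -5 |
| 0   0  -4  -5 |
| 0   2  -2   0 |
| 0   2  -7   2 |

|R| = 396

Expand along column 1 (it has 3 zeros):
  + (6) · M_11   where M_11 = det([0 -4 -5; 2 -2 0; 2 -7 2]) = 66
det = (+1)·(6)·(66) = 396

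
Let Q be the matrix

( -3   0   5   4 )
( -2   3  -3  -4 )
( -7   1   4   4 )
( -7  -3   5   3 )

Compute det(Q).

Expand along row 1 (it has 1 zero):
  + (-3) · M_11   where M_11 = det([3 -3 -4; 1 4 4; -3 5 3]) = -47
  + (5) · M_13   where M_13 = det([-2 3 -4; -7 1 4; -7 -3 3]) = -163
  − (4) · M_14   where M_14 = det([-2 3 -3; -7 1 4; -7 -3 5]) = -97
det = (+1)·(-3)·(-47) + (+1)·(5)·(-163) + (-1)·(4)·(-97) = -286

-286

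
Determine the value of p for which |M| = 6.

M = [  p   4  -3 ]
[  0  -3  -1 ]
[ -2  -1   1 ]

Expanding along the column containing p, det(M) is linear in p: det(M) = (-4)·p + (26).
Set (-4)·p + (26) = 6  ⇒  (-4)·p = -20  ⇒  p = 5.

5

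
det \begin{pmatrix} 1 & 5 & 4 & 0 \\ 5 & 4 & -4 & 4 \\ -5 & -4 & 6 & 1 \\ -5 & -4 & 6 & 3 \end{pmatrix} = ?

Expand along row 1 (it has 1 zero):
  + (1) · M_11   where M_11 = det([4 -4 4; -4 6 1; -4 6 3]) = 16
  − (5) · M_12   where M_12 = det([5 -4 4; -5 6 1; -5 6 3]) = 20
  + (4) · M_13   where M_13 = det([5 4 4; -5 -4 1; -5 -4 3]) = 0
det = (+1)·(1)·(16) + (-1)·(5)·(20) + (+1)·(4)·(0) = -84

-84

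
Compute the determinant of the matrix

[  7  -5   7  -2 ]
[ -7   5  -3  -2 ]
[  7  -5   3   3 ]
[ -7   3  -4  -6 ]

-56

Expand along row 1:
  + (7) · M_11   where M_11 = det([5 -3 -2; -5 3 3; 3 -4 -6]) = 11
  − (-5) · M_12   where M_12 = det([-7 -3 -2; 7 3 3; -7 -4 -6]) = -7
  + (7) · M_13   where M_13 = det([-7 5 -2; 7 -5 3; -7 3 -6]) = -14
  − (-2) · M_14   where M_14 = det([-7 5 -3; 7 -5 3; -7 3 -4]) = 0
det = (+1)·(7)·(11) + (-1)·(-5)·(-7) + (+1)·(7)·(-14) + (-1)·(-2)·(0) = -56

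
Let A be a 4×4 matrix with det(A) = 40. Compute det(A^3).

det(A^3) = (det A)^3 = (40)^3 = 64000

The determinant is 64000.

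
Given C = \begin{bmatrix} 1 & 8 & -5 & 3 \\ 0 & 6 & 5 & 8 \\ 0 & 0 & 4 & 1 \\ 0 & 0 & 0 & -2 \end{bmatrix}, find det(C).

|C| = -48

C is upper triangular, so det(C) is the product of the diagonal entries:
det = (1) · (6) · (4) · (-2) = -48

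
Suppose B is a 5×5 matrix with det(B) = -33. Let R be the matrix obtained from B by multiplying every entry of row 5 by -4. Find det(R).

Scaling one row by -4 multiplies the determinant by -4.
det(R) = (-4)·(-33) = 132

det(R) = 132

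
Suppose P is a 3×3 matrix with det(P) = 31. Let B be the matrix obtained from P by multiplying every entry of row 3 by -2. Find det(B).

Scaling one row by -2 multiplies the determinant by -2.
det(B) = (-2)·(31) = -62

det(B) = -62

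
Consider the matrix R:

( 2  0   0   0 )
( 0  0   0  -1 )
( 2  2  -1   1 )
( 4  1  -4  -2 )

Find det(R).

Expand along row 1 (it has 3 zeros):
  + (2) · M_11   where M_11 = det([0 0 -1; 2 -1 1; 1 -4 -2]) = 7
det = (+1)·(2)·(7) = 14

The determinant is 14.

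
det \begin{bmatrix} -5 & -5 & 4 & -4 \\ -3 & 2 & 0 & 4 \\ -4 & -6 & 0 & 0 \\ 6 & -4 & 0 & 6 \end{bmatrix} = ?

1456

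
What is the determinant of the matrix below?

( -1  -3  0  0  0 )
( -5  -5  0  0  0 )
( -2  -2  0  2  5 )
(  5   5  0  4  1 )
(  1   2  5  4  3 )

The matrix is block lower-triangular with a 2×2 block and a 3×3 block on the diagonal, so its determinant equals the product of the determinants of the diagonal blocks.
det of the 2×2 block = -10
det of the 3×3 block = -90
det = (-10)·(-90) = 900

900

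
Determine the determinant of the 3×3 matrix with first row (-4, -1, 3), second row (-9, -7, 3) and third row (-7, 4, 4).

Expand along row 1:
  + (-4) · |-7 3; 4 4| = (-4)·(-28 − 12) = 160
  − (-1) · |-9 3; -7 4| = −(-1)·(-36 − (-21)) = -15
  + 3 · |-9 -7; -7 4| = 3·(-36 − 49) = -255
Sum: (160) + (-15) + (-255) = -110

-110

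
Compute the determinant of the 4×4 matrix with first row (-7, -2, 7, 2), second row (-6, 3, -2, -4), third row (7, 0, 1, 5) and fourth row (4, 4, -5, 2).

Expand along row 3 (it has 1 zero):
  + (7) · M_31   where M_31 = det([-2 7 2; 3 -2 -4; 4 -5 2]) = -120
  + (1) · M_33   where M_33 = det([-7 -2 2; -6 3 -4; 4 4 2]) = -218
  − (5) · M_34   where M_34 = det([-7 -2 7; -6 3 -2; 4 4 -5]) = -127
det = (+1)·(7)·(-120) + (+1)·(1)·(-218) + (-1)·(5)·(-127) = -423

-423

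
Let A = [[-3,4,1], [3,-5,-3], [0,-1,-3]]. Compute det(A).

The determinant is -3.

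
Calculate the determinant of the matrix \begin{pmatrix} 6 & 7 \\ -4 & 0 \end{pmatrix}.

28

det = 6·0 − 7·(-4) = 0 − (-28) = 28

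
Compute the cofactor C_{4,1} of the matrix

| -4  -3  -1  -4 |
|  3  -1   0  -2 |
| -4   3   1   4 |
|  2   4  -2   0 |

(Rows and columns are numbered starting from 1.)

The cofactor is 0.

Delete row 4 and column 1; the remaining 3×3 submatrix is [-3 -1 -4; -1 0 -2; 3 1 4].
Its determinant is 0.
The cofactor carries sign (−1)^(4+1) = −1, so C_{4,1} = −(0) = 0.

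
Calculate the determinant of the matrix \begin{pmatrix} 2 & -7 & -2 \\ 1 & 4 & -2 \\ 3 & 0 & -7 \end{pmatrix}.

The determinant is -39.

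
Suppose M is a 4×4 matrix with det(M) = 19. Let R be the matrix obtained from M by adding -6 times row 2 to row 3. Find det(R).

19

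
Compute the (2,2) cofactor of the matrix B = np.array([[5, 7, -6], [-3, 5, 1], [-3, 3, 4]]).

2

Delete row 2 and column 2; the remaining 2×2 submatrix is [5 -6; -3 4].
Its determinant is 5·4 − (-6)·(-3) = 2.
The cofactor carries sign (−1)^(2+2) = +1, so C_{2,2} = +(2) = 2.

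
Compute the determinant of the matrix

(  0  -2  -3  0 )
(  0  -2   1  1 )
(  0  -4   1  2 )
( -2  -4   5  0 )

Expand along column 1 (it has 3 zeros):
  − (-2) · M_41   where M_41 = det([-2 -3 0; -2 1 1; -4 1 2]) = -2
det = (-1)·(-2)·(-2) = -4

-4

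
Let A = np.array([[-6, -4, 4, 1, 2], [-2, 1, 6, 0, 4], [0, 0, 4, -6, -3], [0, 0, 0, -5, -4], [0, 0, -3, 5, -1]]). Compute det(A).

det(A) = -1022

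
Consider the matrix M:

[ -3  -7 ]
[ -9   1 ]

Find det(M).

|M| = -66

det(M) = (-3)·1 − (-7)·(-9) = -3 − 63 = -66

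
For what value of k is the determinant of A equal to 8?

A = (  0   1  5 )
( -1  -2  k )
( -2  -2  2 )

Expanding along the column containing k, det(A) is linear in k: det(A) = (-2)·k + (-8).
Set (-2)·k + (-8) = 8  ⇒  (-2)·k = 16  ⇒  k = -8.

k = -8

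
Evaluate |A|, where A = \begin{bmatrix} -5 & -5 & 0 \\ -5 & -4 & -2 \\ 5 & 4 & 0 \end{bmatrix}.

The determinant is 10.

Expand along column 3:
  − (-2) · |-5 -5; 5 4| = −(-2)·(-20 − (-25)) = 10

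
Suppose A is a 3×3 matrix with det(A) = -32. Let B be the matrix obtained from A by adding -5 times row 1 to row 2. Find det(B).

det(B) = -32

Adding a multiple of one row to another leaves the determinant unchanged.
det(B) = (1)·(-32) = -32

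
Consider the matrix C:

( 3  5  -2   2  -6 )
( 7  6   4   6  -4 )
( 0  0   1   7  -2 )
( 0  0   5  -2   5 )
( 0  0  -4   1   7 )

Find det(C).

C is block upper-triangular with a 2×2 block and a 3×3 block on the diagonal, so its determinant equals the product of the determinants of the diagonal blocks.
det of the 2×2 block = -17
det of the 3×3 block = -398
det = (-17)·(-398) = 6766

det(C) = 6766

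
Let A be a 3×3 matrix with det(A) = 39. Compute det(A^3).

det(A^3) = (det A)^3 = (39)^3 = 59319

59319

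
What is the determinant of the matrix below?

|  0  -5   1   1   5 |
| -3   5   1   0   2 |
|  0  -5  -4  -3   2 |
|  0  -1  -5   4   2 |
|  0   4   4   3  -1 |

The determinant is 84.

Expand along column 1 (it has 4 zeros):
  − (-3) · M_21   where M_21 = det([-5 1 1 5; -5 -4 -3 2; -1 -5 4 2; 4 4 3 -1]) = 28
det = (-1)·(-3)·(28) = 84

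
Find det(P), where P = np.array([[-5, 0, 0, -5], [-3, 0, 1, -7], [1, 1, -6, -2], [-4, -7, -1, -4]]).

Expand along row 1 (it has 2 zeros):
  + (-5) · M_11   where M_11 = det([0 1 -7; 1 -6 -2; -7 -1 -4]) = 319
  − (-5) · M_14   where M_14 = det([-3 0 1; 1 1 -6; -4 -7 -1]) = 126
det = (+1)·(-5)·(319) + (-1)·(-5)·(126) = -965

-965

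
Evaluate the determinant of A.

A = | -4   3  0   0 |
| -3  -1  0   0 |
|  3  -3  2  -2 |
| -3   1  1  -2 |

A is block lower-triangular with a 2×2 block and a 2×2 block on the diagonal, so its determinant equals the product of the determinants of the diagonal blocks.
det of the 2×2 block = 13
det of the 2×2 block = -2
det = (13)·(-2) = -26

-26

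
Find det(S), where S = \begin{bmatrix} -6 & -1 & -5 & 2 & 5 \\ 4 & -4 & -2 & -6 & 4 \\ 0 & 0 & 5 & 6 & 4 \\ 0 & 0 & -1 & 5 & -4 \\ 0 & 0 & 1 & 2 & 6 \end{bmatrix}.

The determinant is 4872.

S is block upper-triangular with a 2×2 block and a 3×3 block on the diagonal, so its determinant equals the product of the determinants of the diagonal blocks.
det of the 2×2 block = 28
det of the 3×3 block = 174
det = (28)·(174) = 4872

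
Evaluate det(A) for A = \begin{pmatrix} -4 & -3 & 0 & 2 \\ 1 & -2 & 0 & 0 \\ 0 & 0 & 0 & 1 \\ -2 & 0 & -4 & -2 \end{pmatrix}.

The determinant is 44.

Expand along row 3 (it has 3 zeros):
  − (1) · M_34   where M_34 = det([-4 -3 0; 1 -2 0; -2 0 -4]) = -44
det = (-1)·(1)·(-44) = 44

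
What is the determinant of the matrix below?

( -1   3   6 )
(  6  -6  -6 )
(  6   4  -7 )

312

Expand along column 1:
  + (-1) · |-6 -6; 4 -7| = (-1)·(42 − (-24)) = -66
  − 6 · |3 6; 4 -7| = −6·(-21 − 24) = 270
  + 6 · |3 6; -6 -6| = 6·(-18 − (-36)) = 108
Sum: (-66) + (270) + (108) = 312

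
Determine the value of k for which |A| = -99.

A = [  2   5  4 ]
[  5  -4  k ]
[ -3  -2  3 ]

k = -8

Expanding along the column containing k, det(A) is linear in k: det(A) = (-11)·k + (-187).
Set (-11)·k + (-187) = -99  ⇒  (-11)·k = 88  ⇒  k = -8.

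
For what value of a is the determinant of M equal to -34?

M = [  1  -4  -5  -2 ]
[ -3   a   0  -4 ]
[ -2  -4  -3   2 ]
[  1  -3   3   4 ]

Expanding along the column containing a, det(M) is linear in a: det(M) = (-62)·a + (524).
Set (-62)·a + (524) = -34  ⇒  (-62)·a = -558  ⇒  a = 9.

9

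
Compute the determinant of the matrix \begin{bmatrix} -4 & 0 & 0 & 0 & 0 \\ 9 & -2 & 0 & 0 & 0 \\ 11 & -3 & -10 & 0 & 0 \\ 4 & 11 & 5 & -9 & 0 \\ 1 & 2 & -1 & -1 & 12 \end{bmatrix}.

8640

The matrix is lower triangular, so the determinant is the product of the diagonal entries:
det = (-4) · (-2) · (-10) · (-9) · (12) = 8640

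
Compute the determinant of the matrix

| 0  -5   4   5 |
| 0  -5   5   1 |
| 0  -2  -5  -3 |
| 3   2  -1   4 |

The determinant is -471.

Expand along column 1 (it has 3 zeros):
  − (3) · M_41   where M_41 = det([-5 4 5; -5 5 1; -2 -5 -3]) = 157
det = (-1)·(3)·(157) = -471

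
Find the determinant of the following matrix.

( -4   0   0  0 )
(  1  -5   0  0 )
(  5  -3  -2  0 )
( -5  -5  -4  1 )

The determinant is -40.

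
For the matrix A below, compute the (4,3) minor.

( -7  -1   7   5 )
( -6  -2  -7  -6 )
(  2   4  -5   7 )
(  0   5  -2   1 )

-200

Delete row 4 and column 3; the remaining 3×3 submatrix is [-7 -1 5; -6 -2 -6; 2 4 7].
Its determinant is -200.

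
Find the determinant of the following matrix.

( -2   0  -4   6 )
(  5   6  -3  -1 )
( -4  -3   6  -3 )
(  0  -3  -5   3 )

204

Expand along row 1 (it has 1 zero):
  + (-2) · M_11   where M_11 = det([6 -3 -1; -3 6 -3; -3 -5 3]) = -69
  + (-4) · M_13   where M_13 = det([5 6 -1; -4 -3 -3; 0 -3 3]) = -30
  − (6) · M_14   where M_14 = det([5 6 -3; -4 -3 6; 0 -3 -5]) = 9
det = (+1)·(-2)·(-69) + (+1)·(-4)·(-30) + (-1)·(6)·(9) = 204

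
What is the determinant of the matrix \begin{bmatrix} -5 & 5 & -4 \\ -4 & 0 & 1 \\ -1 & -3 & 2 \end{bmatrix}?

Expand along row 2:
  − (-4) · |5 -4; -3 2| = −(-4)·(10 − 12) = -8
  − 1 · |-5 5; -1 -3| = −1·(15 − (-5)) = -20
Sum: (-8) + (-20) = -28

-28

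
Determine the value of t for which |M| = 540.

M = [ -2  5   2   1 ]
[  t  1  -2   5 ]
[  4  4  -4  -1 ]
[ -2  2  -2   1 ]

Expanding along the column containing t, det(M) is linear in t: det(M) = (42)·t + (540).
Set (42)·t + (540) = 540  ⇒  (42)·t = 0  ⇒  t = 0.

t = 0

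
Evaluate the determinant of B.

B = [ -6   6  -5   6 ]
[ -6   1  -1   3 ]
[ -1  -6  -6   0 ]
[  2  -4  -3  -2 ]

Expand along row 3 (it has 1 zero):
  + (-1) · M_31   where M_31 = det([6 -5 6; 1 -1 3; -4 -3 -2]) = 74
  − (-6) · M_32   where M_32 = det([-6 -5 6; -6 -1 3; 2 -3 -2]) = 84
  + (-6) · M_33   where M_33 = det([-6 6 6; -6 1 3; 2 -4 -2]) = 36
det = (+1)·(-1)·(74) + (-1)·(-6)·(84) + (+1)·(-6)·(36) = 214

det(B) = 214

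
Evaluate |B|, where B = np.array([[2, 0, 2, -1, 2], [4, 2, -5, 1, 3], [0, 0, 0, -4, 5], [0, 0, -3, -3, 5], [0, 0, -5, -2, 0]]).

det(B) = 220

B is block upper-triangular with a 2×2 block and a 3×3 block on the diagonal, so its determinant equals the product of the determinants of the diagonal blocks.
det of the 2×2 block = 4
det of the 3×3 block = 55
det = (4)·(55) = 220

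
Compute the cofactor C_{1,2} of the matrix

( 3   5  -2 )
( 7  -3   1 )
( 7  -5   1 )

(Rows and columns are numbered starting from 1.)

Delete row 1 and column 2; the remaining 2×2 submatrix is [7 1; 7 1].
Its determinant is 7·1 − 1·7 = 0.
The cofactor carries sign (−1)^(1+2) = −1, so C_{1,2} = −(0) = 0.

0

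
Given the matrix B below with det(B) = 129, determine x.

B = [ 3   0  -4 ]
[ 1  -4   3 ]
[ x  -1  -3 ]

x = -5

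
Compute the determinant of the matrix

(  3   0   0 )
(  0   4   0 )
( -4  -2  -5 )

The matrix is lower triangular, so the determinant is the product of the diagonal entries:
det = (3) · (4) · (-5) = -60

-60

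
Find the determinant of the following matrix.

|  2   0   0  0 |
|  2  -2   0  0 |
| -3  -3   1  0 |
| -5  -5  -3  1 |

The matrix is lower triangular, so the determinant is the product of the diagonal entries:
det = (2) · (-2) · (1) · (1) = -4

The determinant is -4.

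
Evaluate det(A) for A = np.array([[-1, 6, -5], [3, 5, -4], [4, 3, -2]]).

Expand along row 1:
  + (-1) · |5 -4; 3 -2| = (-1)·(-10 − (-12)) = -2
  − 6 · |3 -4; 4 -2| = −6·(-6 − (-16)) = -60
  + (-5) · |3 5; 4 3| = (-5)·(9 − 20) = 55
Sum: (-2) + (-60) + (55) = -7

-7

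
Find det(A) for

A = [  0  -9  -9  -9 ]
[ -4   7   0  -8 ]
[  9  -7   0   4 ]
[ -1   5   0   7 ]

Expand along column 3 (it has 3 zeros):
  + (-9) · M_13   where M_13 = det([-4 7 -8; 9 -7 4; -1 5 7]) = -497
det = (+1)·(-9)·(-497) = 4473

det(A) = 4473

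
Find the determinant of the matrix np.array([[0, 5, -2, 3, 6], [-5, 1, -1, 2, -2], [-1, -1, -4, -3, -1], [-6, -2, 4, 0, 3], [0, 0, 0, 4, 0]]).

The determinant is 4284.

Expand along row 5 (it has 4 zeros):
  − (4) · M_54   where M_54 = det([0 5 -2 6; -5 1 -1 -2; -1 -1 -4 -1; -6 -2 4 3]) = -1071
det = (-1)·(4)·(-1071) = 4284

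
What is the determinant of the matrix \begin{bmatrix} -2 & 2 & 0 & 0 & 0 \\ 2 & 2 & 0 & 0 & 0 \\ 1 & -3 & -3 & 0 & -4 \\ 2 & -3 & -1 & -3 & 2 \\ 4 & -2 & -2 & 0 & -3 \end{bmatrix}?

The matrix is block lower-triangular with a 2×2 block and a 3×3 block on the diagonal, so its determinant equals the product of the determinants of the diagonal blocks.
det of the 2×2 block = -8
det of the 3×3 block = -3
det = (-8)·(-3) = 24

24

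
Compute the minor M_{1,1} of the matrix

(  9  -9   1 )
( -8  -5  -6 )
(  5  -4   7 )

The minor is -59.

Delete row 1 and column 1; the remaining 2×2 submatrix is [-5 -6; -4 7].
Its determinant is (-5)·7 − (-6)·(-4) = -59.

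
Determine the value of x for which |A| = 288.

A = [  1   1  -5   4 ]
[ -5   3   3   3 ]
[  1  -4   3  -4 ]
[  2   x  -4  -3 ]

x = -9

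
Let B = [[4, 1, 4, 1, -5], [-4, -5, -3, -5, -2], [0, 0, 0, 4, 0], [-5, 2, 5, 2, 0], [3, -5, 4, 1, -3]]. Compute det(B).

det(B) = 7148

Expand along row 3 (it has 4 zeros):
  − (4) · M_34   where M_34 = det([4 1 4 -5; -4 -5 -3 -2; -5 2 5 0; 3 -5 4 -3]) = -1787
det = (-1)·(4)·(-1787) = 7148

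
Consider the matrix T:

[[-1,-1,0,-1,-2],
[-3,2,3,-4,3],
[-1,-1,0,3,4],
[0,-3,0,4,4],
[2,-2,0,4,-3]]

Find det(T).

Expand along column 3 (it has 4 zeros):
  − (3) · M_23   where M_23 = det([-1 -1 -1 -2; -1 -1 3 4; 0 -3 4 4; 2 -2 4 -3]) = 88
det = (-1)·(3)·(88) = -264

-264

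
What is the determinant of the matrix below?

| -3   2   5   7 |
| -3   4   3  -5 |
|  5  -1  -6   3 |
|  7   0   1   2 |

The determinant is 1684.

Expand along row 4 (it has 1 zero):
  − (7) · M_41   where M_41 = det([2 5 7; 4 3 -5; -1 -6 3]) = -224
  − (1) · M_43   where M_43 = det([-3 2 7; -3 4 -5; 5 -1 3]) = -172
  + (2) · M_44   where M_44 = det([-3 2 5; -3 4 3; 5 -1 -6]) = -28
det = (-1)·(7)·(-224) + (-1)·(1)·(-172) + (+1)·(2)·(-28) = 1684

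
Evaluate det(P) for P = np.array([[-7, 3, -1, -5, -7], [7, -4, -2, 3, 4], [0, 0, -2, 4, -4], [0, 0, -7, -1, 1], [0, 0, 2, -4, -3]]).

|P| = -1470

P is block upper-triangular with a 2×2 block and a 3×3 block on the diagonal, so its determinant equals the product of the determinants of the diagonal blocks.
det of the 2×2 block = 7
det of the 3×3 block = -210
det = (7)·(-210) = -1470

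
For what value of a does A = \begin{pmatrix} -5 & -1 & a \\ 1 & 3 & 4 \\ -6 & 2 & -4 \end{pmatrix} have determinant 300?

a = 9

Expanding along the column containing a, det(A) is linear in a: det(A) = (20)·a + (120).
Set (20)·a + (120) = 300  ⇒  (20)·a = 180  ⇒  a = 9.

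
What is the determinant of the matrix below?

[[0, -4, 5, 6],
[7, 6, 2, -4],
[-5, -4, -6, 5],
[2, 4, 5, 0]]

-1064

Expand along row 1 (it has 1 zero):
  − (-4) · M_12   where M_12 = det([7 2 -4; -5 -6 5; 2 5 0]) = -103
  + (5) · M_13   where M_13 = det([7 6 -4; -5 -4 5; 2 4 0]) = -32
  − (6) · M_14   where M_14 = det([7 6 2; -5 -4 -6; 2 4 5]) = 82
det = (-1)·(-4)·(-103) + (+1)·(5)·(-32) + (-1)·(6)·(82) = -1064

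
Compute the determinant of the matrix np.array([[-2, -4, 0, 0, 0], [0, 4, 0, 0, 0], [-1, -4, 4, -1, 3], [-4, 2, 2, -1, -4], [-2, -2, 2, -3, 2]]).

448

The matrix is block lower-triangular with a 2×2 block and a 3×3 block on the diagonal, so its determinant equals the product of the determinants of the diagonal blocks.
det of the 2×2 block = -8
det of the 3×3 block = -56
det = (-8)·(-56) = 448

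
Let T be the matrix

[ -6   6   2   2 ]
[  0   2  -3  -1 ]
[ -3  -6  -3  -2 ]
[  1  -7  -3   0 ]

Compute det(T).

490

Expand along row 2 (it has 1 zero):
  + (2) · M_22   where M_22 = det([-6 2 2; -3 -3 -2; 1 -3 0]) = 56
  − (-3) · M_23   where M_23 = det([-6 6 2; -3 -6 -2; 1 -7 0]) = 126
  + (-1) · M_24   where M_24 = det([-6 6 2; -3 -6 -3; 1 -7 -3]) = 0
det = (+1)·(2)·(56) + (-1)·(-3)·(126) + (+1)·(-1)·(0) = 490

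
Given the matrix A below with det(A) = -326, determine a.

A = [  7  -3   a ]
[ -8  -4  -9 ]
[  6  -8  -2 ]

a = -1

Expanding along the column containing a, det(A) is linear in a: det(A) = (88)·a + (-238).
Set (88)·a + (-238) = -326  ⇒  (88)·a = -88  ⇒  a = -1.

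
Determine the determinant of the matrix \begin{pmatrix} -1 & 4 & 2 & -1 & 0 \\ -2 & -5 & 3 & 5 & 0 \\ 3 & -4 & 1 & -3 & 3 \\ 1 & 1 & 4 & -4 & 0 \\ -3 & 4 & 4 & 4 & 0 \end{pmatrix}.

Expand along column 5 (it has 4 zeros):
  + (3) · M_35   where M_35 = det([-1 4 2 -1; -2 -5 3 5; 1 1 4 -4; -3 4 4 4]) = 155
det = (+1)·(3)·(155) = 465

465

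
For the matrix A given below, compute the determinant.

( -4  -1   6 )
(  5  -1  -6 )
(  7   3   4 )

Expand along row 1:
  + (-4) · |-1 -6; 3 4| = (-4)·(-4 − (-18)) = -56
  − (-1) · |5 -6; 7 4| = −(-1)·(20 − (-42)) = 62
  + 6 · |5 -1; 7 3| = 6·(15 − (-7)) = 132
Sum: (-56) + (62) + (132) = 138

det(A) = 138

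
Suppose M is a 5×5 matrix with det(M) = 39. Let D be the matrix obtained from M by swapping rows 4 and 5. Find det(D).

Swapping two rows multiplies the determinant by −1.
det(D) = (-1)·(39) = -39

-39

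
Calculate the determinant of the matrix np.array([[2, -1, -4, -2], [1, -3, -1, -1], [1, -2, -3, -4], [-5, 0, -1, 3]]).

164

Expand along row 4 (it has 1 zero):
  − (-5) · M_41   where M_41 = det([-1 -4 -2; -3 -1 -1; -2 -3 -4]) = 25
  − (-1) · M_43   where M_43 = det([2 -1 -2; 1 -3 -1; 1 -2 -4]) = 15
  + (3) · M_44   where M_44 = det([2 -1 -4; 1 -3 -1; 1 -2 -3]) = 8
det = (-1)·(-5)·(25) + (-1)·(-1)·(15) + (+1)·(3)·(8) = 164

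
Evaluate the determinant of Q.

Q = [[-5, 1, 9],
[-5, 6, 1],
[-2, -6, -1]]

Expand along row 1:
  + (-5) · |6 1; -6 -1| = (-5)·(-6 − (-6)) = 0
  − 1 · |-5 1; -2 -1| = −1·(5 − (-2)) = -7
  + 9 · |-5 6; -2 -6| = 9·(30 − (-12)) = 378
Sum: (0) + (-7) + (378) = 371

The determinant is 371.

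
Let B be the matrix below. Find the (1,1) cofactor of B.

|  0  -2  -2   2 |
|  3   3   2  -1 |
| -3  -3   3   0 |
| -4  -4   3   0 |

Delete row 1 and column 1; the remaining 3×3 submatrix is [3 2 -1; -3 3 0; -4 3 0].
Its determinant is -3.
The cofactor carries sign (−1)^(1+1) = +1, so C_{1,1} = +(-3) = -3.

-3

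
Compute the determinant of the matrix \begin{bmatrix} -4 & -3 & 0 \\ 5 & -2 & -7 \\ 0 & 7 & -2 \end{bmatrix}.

Expand along column 1:
  + (-4) · |-2 -7; 7 -2| = (-4)·(4 − (-49)) = -212
  − 5 · |-3 0; 7 -2| = −5·(6 − 0) = -30
Sum: (-212) + (-30) = -242

-242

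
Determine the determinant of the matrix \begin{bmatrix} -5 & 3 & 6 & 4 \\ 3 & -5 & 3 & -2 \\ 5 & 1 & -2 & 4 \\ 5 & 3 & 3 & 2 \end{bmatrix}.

Expand along row 1:
  + (-5) · M_11   where M_11 = det([-5 3 -2; 1 -2 4; 3 3 2]) = 92
  − (3) · M_12   where M_12 = det([3 3 -2; 5 -2 4; 5 3 2]) = -68
  + (6) · M_13   where M_13 = det([3 -5 -2; 5 1 4; 5 3 2]) = -100
  − (4) · M_14   where M_14 = det([3 -5 3; 5 1 -2; 5 3 3]) = 182
det = (+1)·(-5)·(92) + (-1)·(3)·(-68) + (+1)·(6)·(-100) + (-1)·(4)·(182) = -1584

-1584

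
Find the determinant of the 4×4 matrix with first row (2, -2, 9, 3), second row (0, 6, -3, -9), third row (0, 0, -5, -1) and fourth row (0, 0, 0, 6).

-360

The matrix is upper triangular, so the determinant is the product of the diagonal entries:
det = (2) · (6) · (-5) · (6) = -360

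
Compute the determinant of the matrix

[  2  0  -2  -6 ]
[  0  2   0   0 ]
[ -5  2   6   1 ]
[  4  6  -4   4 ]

The determinant is 64.

Expand along row 2 (it has 3 zeros):
  + (2) · M_22   where M_22 = det([2 -2 -6; -5 6 1; 4 -4 4]) = 32
det = (+1)·(2)·(32) = 64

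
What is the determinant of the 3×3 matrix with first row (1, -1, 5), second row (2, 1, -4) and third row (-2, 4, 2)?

The determinant is 64.

Expand along row 1:
  + 1 · |1 -4; 4 2| = 1·(2 − (-16)) = 18
  − (-1) · |2 -4; -2 2| = −(-1)·(4 − 8) = -4
  + 5 · |2 1; -2 4| = 5·(8 − (-2)) = 50
Sum: (18) + (-4) + (50) = 64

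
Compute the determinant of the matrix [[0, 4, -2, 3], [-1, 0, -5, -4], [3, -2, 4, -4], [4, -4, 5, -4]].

Expand along row 1 (it has 1 zero):
  − (4) · M_12   where M_12 = det([-1 -5 -4; 3 4 -4; 4 5 -4]) = 20
  + (-2) · M_13   where M_13 = det([-1 0 -4; 3 -2 -4; 4 -4 -4]) = 24
  − (3) · M_14   where M_14 = det([-1 0 -5; 3 -2 4; 4 -4 5]) = 14
det = (-1)·(4)·(20) + (+1)·(-2)·(24) + (-1)·(3)·(14) = -170

-170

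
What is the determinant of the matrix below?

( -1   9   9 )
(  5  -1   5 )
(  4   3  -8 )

Expand along column 1:
  + (-1) · |-1 5; 3 -8| = (-1)·(8 − 15) = 7
  − 5 · |9 9; 3 -8| = −5·(-72 − 27) = 495
  + 4 · |9 9; -1 5| = 4·(45 − (-9)) = 216
Sum: (7) + (495) + (216) = 718

718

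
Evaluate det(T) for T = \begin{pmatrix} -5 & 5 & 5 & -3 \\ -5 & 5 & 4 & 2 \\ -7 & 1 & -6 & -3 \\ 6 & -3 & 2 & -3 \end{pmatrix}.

Expand along row 1:
  + (-5) · M_11   where M_11 = det([5 4 2; 1 -6 -3; -3 2 -3]) = 136
  − (5) · M_12   where M_12 = det([-5 4 2; -7 -6 -3; 6 2 -3]) = -232
  + (5) · M_13   where M_13 = det([-5 5 2; -7 1 -3; 6 -3 -3]) = -105
  − (-3) · M_14   where M_14 = det([-5 5 4; -7 1 -6; 6 -3 2]) = 30
det = (+1)·(-5)·(136) + (-1)·(5)·(-232) + (+1)·(5)·(-105) + (-1)·(-3)·(30) = 45

45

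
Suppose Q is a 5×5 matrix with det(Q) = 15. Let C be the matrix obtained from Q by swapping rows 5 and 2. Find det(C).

det(C) = -15

Swapping two rows multiplies the determinant by −1.
det(C) = (-1)·(15) = -15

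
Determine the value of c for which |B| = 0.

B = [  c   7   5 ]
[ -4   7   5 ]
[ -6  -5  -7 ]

Expanding along the column containing c, det(B) is linear in c: det(B) = (-24)·c + (-96).
Set (-24)·c + (-96) = 0  ⇒  (-24)·c = 96  ⇒  c = -4.

-4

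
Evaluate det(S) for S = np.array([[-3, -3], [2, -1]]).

|S| = 9

det(S) = (-3)·(-1) − (-3)·2 = 3 − (-6) = 9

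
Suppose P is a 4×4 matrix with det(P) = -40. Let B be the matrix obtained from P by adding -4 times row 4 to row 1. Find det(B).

The determinant is -40.

Adding a multiple of one row to another leaves the determinant unchanged.
det(B) = (1)·(-40) = -40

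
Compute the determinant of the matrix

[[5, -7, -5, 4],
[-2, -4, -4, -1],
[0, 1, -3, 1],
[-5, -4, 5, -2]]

495

Expand along row 3 (it has 1 zero):
  − (1) · M_32   where M_32 = det([5 -5 4; -2 -4 -1; -5 5 -2]) = -60
  + (-3) · M_33   where M_33 = det([5 -7 4; -2 -4 -1; -5 -4 -2]) = -35
  − (1) · M_34   where M_34 = det([5 -7 -5; -2 -4 -4; -5 -4 5]) = -330
det = (-1)·(1)·(-60) + (+1)·(-3)·(-35) + (-1)·(1)·(-330) = 495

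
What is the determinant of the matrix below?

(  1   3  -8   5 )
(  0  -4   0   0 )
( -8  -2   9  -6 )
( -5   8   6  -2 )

Expand along row 2 (it has 3 zeros):
  + (-4) · M_22   where M_22 = det([1 -8 5; -8 9 -6; -5 6 -2]) = -109
det = (+1)·(-4)·(-109) = 436

The determinant is 436.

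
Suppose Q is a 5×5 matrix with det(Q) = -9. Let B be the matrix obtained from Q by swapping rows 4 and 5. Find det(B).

det(B) = 9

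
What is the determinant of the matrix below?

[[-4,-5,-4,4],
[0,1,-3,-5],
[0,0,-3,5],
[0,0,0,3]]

36

The matrix is upper triangular, so the determinant is the product of the diagonal entries:
det = (-4) · (1) · (-3) · (3) = 36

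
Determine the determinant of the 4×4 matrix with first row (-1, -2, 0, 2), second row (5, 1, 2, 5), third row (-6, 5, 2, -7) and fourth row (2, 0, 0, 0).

-64

Expand along row 4 (it has 3 zeros):
  − (2) · M_41   where M_41 = det([-2 0 2; 1 2 5; 5 2 -7]) = 32
det = (-1)·(2)·(32) = -64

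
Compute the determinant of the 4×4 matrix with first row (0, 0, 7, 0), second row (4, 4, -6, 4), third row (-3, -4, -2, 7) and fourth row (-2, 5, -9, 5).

-2156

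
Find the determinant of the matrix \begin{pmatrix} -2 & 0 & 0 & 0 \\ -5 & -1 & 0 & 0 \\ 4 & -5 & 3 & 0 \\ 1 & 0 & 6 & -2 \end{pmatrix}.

-12

The matrix is lower triangular, so the determinant is the product of the diagonal entries:
det = (-2) · (-1) · (3) · (-2) = -12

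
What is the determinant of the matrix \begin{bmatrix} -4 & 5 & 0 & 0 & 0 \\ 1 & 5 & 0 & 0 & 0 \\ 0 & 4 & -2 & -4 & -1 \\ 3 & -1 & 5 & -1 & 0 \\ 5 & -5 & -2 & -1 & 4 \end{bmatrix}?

The matrix is block lower-triangular with a 2×2 block and a 3×3 block on the diagonal, so its determinant equals the product of the determinants of the diagonal blocks.
det of the 2×2 block = -25
det of the 3×3 block = 95
det = (-25)·(95) = -2375

-2375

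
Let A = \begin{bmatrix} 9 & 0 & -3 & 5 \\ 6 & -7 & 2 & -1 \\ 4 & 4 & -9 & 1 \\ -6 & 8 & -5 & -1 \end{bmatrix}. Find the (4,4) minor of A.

Delete row 4 and column 4; the remaining 3×3 submatrix is [9 0 -3; 6 -7 2; 4 4 -9].
Its determinant is 339.

The minor is 339.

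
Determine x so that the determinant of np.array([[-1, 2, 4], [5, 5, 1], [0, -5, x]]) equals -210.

7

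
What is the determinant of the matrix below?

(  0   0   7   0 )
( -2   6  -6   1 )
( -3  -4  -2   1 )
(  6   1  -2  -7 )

The determinant is -861.

Expand along row 1 (it has 3 zeros):
  + (7) · M_13   where M_13 = det([-2 6 1; -3 -4 1; 6 1 -7]) = -123
det = (+1)·(7)·(-123) = -861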